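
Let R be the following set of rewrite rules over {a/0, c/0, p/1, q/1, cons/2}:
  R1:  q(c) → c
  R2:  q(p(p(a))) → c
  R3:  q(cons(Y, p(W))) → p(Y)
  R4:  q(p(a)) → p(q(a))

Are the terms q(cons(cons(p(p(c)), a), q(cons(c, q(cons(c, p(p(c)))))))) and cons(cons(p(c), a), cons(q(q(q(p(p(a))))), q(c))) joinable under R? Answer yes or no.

no — NF(t₁) = p(cons(p(p(c)), a)), NF(t₂) = cons(cons(p(c), a), cons(c, c))

Reduce t₁ = q(cons(cons(p(p(c)), a), q(cons(c, q(cons(c, p(p(c)))))))):
1. q(cons(cons(p(p(c)), a), q(cons(c, q(cons(c, p(p(c))))))))  →  q(cons(cons(p(p(c)), a), q(cons(c, p(c)))))   [R3 at 1.2.1.2]
2. q(cons(cons(p(p(c)), a), q(cons(c, p(c)))))  →  q(cons(cons(p(p(c)), a), p(c)))   [R3 at 1.2]
3. q(cons(cons(p(p(c)), a), p(c)))  →  p(cons(p(p(c)), a))   [R3 at ε]

Reduce t₂ = cons(cons(p(c), a), cons(q(q(q(p(p(a))))), q(c))):
1. cons(cons(p(c), a), cons(q(q(q(p(p(a))))), q(c)))  →  cons(cons(p(c), a), cons(q(q(c)), q(c)))   [R2 at 2.1.1.1]
2. cons(cons(p(c), a), cons(q(q(c)), q(c)))  →  cons(cons(p(c), a), cons(q(c), q(c)))   [R1 at 2.1.1]
3. cons(cons(p(c), a), cons(q(c), q(c)))  →  cons(cons(p(c), a), cons(c, q(c)))   [R1 at 2.1]
4. cons(cons(p(c), a), cons(c, q(c)))  →  cons(cons(p(c), a), cons(c, c))   [R1 at 2.2]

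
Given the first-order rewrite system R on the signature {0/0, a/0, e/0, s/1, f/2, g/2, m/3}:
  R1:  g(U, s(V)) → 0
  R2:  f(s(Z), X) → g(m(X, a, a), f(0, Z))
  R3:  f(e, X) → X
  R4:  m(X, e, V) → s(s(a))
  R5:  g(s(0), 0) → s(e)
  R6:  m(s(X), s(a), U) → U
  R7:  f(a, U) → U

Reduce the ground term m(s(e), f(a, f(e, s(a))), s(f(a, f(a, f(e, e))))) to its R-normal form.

1. m(s(e), f(a, f(e, s(a))), s(f(a, f(a, f(e, e)))))  →  m(s(e), f(e, s(a)), s(f(a, f(a, f(e, e)))))   [R7 at 2]
2. m(s(e), f(e, s(a)), s(f(a, f(a, f(e, e)))))  →  m(s(e), s(a), s(f(a, f(a, f(e, e)))))   [R3 at 2]
3. m(s(e), s(a), s(f(a, f(a, f(e, e)))))  →  s(f(a, f(a, f(e, e))))   [R6 at ε]
4. s(f(a, f(a, f(e, e))))  →  s(f(a, f(e, e)))   [R7 at 1]
5. s(f(a, f(e, e)))  →  s(f(e, e))   [R7 at 1]
6. s(f(e, e))  →  s(e)   [R3 at 1]

s(e)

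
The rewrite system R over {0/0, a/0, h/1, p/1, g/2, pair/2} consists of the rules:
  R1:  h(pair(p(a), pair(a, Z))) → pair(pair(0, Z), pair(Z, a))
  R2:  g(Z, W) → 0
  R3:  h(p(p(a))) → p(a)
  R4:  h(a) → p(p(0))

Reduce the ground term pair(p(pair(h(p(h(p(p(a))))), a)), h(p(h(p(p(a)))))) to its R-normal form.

1. pair(p(pair(h(p(h(p(p(a))))), a)), h(p(h(p(p(a))))))  →  pair(p(pair(h(p(p(a))), a)), h(p(h(p(p(a))))))   [R3 at 1.1.1.1.1]
2. pair(p(pair(h(p(p(a))), a)), h(p(h(p(p(a))))))  →  pair(p(pair(p(a), a)), h(p(h(p(p(a))))))   [R3 at 1.1.1]
3. pair(p(pair(p(a), a)), h(p(h(p(p(a))))))  →  pair(p(pair(p(a), a)), h(p(p(a))))   [R3 at 2.1.1]
4. pair(p(pair(p(a), a)), h(p(p(a))))  →  pair(p(pair(p(a), a)), p(a))   [R3 at 2]

pair(p(pair(p(a), a)), p(a))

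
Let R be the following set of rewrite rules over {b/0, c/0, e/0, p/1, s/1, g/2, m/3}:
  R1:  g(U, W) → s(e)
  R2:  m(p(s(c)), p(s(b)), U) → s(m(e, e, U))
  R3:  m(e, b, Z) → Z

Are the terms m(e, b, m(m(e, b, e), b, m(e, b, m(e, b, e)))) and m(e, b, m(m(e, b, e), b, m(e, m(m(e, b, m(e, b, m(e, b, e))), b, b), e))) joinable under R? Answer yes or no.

yes — NF(t₁) = e, NF(t₂) = e

Reduce t₁ = m(e, b, m(m(e, b, e), b, m(e, b, m(e, b, e)))):
1. m(e, b, m(m(e, b, e), b, m(e, b, m(e, b, e))))  →  m(m(e, b, e), b, m(e, b, m(e, b, e)))   [R3 at ε]
2. m(m(e, b, e), b, m(e, b, m(e, b, e)))  →  m(e, b, m(e, b, m(e, b, e)))   [R3 at 1]
3. m(e, b, m(e, b, m(e, b, e)))  →  m(e, b, m(e, b, e))   [R3 at ε]
4. m(e, b, m(e, b, e))  →  m(e, b, e)   [R3 at ε]
5. m(e, b, e)  →  e   [R3 at ε]

Reduce t₂ = m(e, b, m(m(e, b, e), b, m(e, m(m(e, b, m(e, b, m(e, b, e))), b, b), e))):
1. m(e, b, m(m(e, b, e), b, m(e, m(m(e, b, m(e, b, m(e, b, e))), b, b), e)))  →  m(m(e, b, e), b, m(e, m(m(e, b, m(e, b, m(e, b, e))), b, b), e))   [R3 at ε]
2. m(m(e, b, e), b, m(e, m(m(e, b, m(e, b, m(e, b, e))), b, b), e))  →  m(e, b, m(e, m(m(e, b, m(e, b, m(e, b, e))), b, b), e))   [R3 at 1]
3. m(e, b, m(e, m(m(e, b, m(e, b, m(e, b, e))), b, b), e))  →  m(e, m(m(e, b, m(e, b, m(e, b, e))), b, b), e)   [R3 at ε]
4. m(e, m(m(e, b, m(e, b, m(e, b, e))), b, b), e)  →  m(e, m(m(e, b, m(e, b, e)), b, b), e)   [R3 at 2.1]
5. m(e, m(m(e, b, m(e, b, e)), b, b), e)  →  m(e, m(m(e, b, e), b, b), e)   [R3 at 2.1]
6. m(e, m(m(e, b, e), b, b), e)  →  m(e, m(e, b, b), e)   [R3 at 2.1]
7. m(e, m(e, b, b), e)  →  m(e, b, e)   [R3 at 2]
8. m(e, b, e)  →  e   [R3 at ε]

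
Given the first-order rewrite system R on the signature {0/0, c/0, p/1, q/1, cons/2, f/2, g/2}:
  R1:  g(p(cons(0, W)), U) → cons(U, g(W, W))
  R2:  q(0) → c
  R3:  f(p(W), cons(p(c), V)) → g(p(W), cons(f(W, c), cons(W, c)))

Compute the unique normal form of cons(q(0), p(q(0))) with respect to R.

cons(c, p(c))

1. cons(q(0), p(q(0)))  →  cons(c, p(q(0)))   [R2 at 1]
2. cons(c, p(q(0)))  →  cons(c, p(c))   [R2 at 2.1]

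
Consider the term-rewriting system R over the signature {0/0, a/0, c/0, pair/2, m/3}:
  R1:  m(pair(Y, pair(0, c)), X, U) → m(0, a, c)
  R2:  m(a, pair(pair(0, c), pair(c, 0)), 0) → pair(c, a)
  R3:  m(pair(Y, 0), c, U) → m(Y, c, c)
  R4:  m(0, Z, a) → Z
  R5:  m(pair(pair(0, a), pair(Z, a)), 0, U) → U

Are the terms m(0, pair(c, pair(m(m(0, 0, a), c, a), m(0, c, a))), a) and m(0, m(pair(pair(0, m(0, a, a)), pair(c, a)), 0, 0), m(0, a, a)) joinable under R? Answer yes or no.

Reduce t₁ = m(0, pair(c, pair(m(m(0, 0, a), c, a), m(0, c, a))), a):
1. m(0, pair(c, pair(m(m(0, 0, a), c, a), m(0, c, a))), a)  →  pair(c, pair(m(m(0, 0, a), c, a), m(0, c, a)))   [R4 at ε]
2. pair(c, pair(m(m(0, 0, a), c, a), m(0, c, a)))  →  pair(c, pair(m(0, c, a), m(0, c, a)))   [R4 at 2.1.1]
3. pair(c, pair(m(0, c, a), m(0, c, a)))  →  pair(c, pair(c, m(0, c, a)))   [R4 at 2.1]
4. pair(c, pair(c, m(0, c, a)))  →  pair(c, pair(c, c))   [R4 at 2.2]

Reduce t₂ = m(0, m(pair(pair(0, m(0, a, a)), pair(c, a)), 0, 0), m(0, a, a)):
1. m(0, m(pair(pair(0, m(0, a, a)), pair(c, a)), 0, 0), m(0, a, a))  →  m(0, m(pair(pair(0, a), pair(c, a)), 0, 0), m(0, a, a))   [R4 at 2.1.1.2]
2. m(0, m(pair(pair(0, a), pair(c, a)), 0, 0), m(0, a, a))  →  m(0, 0, m(0, a, a))   [R5 at 2]
3. m(0, 0, m(0, a, a))  →  m(0, 0, a)   [R4 at 3]
4. m(0, 0, a)  →  0   [R4 at ε]

no — NF(t₁) = pair(c, pair(c, c)), NF(t₂) = 0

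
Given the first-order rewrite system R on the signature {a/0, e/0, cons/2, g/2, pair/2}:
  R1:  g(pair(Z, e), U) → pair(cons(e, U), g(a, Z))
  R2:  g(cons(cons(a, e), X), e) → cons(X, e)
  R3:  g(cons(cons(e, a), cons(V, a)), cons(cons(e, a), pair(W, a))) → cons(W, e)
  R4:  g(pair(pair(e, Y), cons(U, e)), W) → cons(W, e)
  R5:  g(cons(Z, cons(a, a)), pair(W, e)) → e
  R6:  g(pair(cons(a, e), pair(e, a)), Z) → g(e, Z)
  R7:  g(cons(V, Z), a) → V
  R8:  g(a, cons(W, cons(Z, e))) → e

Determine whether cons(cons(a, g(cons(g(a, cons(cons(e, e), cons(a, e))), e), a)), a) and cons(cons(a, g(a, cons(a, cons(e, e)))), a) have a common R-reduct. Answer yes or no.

Reduce t₁ = cons(cons(a, g(cons(g(a, cons(cons(e, e), cons(a, e))), e), a)), a):
1. cons(cons(a, g(cons(g(a, cons(cons(e, e), cons(a, e))), e), a)), a)  →  cons(cons(a, g(a, cons(cons(e, e), cons(a, e)))), a)   [R7 at 1.2]
2. cons(cons(a, g(a, cons(cons(e, e), cons(a, e)))), a)  →  cons(cons(a, e), a)   [R8 at 1.2]

Reduce t₂ = cons(cons(a, g(a, cons(a, cons(e, e)))), a):
1. cons(cons(a, g(a, cons(a, cons(e, e)))), a)  →  cons(cons(a, e), a)   [R8 at 1.2]

yes — NF(t₁) = cons(cons(a, e), a), NF(t₂) = cons(cons(a, e), a)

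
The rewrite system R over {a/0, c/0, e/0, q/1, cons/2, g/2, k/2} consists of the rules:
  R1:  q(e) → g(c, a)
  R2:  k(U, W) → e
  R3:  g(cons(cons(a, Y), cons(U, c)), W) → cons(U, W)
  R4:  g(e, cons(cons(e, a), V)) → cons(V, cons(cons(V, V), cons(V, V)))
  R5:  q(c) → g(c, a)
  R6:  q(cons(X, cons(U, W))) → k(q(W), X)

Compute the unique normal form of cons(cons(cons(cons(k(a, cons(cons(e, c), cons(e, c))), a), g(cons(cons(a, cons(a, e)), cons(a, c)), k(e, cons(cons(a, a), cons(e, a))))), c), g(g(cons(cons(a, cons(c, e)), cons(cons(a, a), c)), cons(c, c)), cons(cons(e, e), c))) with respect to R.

1. cons(cons(cons(cons(k(a, cons(cons(e, c), cons(e, c))), a), g(cons(cons(a, cons(a, e)), cons(a, c)), k(e, cons(cons(a, a), cons(e, a))))), c), g(g(cons(cons(a, cons(c, e)), cons(cons(a, a), c)), cons(c, c)), cons(cons(e, e), c)))  →  cons(cons(cons(cons(e, a), g(cons(cons(a, cons(a, e)), cons(a, c)), k(e, cons(cons(a, a), cons(e, a))))), c), g(g(cons(cons(a, cons(c, e)), cons(cons(a, a), c)), cons(c, c)), cons(cons(e, e), c)))   [R2 at 1.1.1.1]
2. cons(cons(cons(cons(e, a), g(cons(cons(a, cons(a, e)), cons(a, c)), k(e, cons(cons(a, a), cons(e, a))))), c), g(g(cons(cons(a, cons(c, e)), cons(cons(a, a), c)), cons(c, c)), cons(cons(e, e), c)))  →  cons(cons(cons(cons(e, a), cons(a, k(e, cons(cons(a, a), cons(e, a))))), c), g(g(cons(cons(a, cons(c, e)), cons(cons(a, a), c)), cons(c, c)), cons(cons(e, e), c)))   [R3 at 1.1.2]
3. cons(cons(cons(cons(e, a), cons(a, k(e, cons(cons(a, a), cons(e, a))))), c), g(g(cons(cons(a, cons(c, e)), cons(cons(a, a), c)), cons(c, c)), cons(cons(e, e), c)))  →  cons(cons(cons(cons(e, a), cons(a, e)), c), g(g(cons(cons(a, cons(c, e)), cons(cons(a, a), c)), cons(c, c)), cons(cons(e, e), c)))   [R2 at 1.1.2.2]
4. cons(cons(cons(cons(e, a), cons(a, e)), c), g(g(cons(cons(a, cons(c, e)), cons(cons(a, a), c)), cons(c, c)), cons(cons(e, e), c)))  →  cons(cons(cons(cons(e, a), cons(a, e)), c), g(cons(cons(a, a), cons(c, c)), cons(cons(e, e), c)))   [R3 at 2.1]
5. cons(cons(cons(cons(e, a), cons(a, e)), c), g(cons(cons(a, a), cons(c, c)), cons(cons(e, e), c)))  →  cons(cons(cons(cons(e, a), cons(a, e)), c), cons(c, cons(cons(e, e), c)))   [R3 at 2]

cons(cons(cons(cons(e, a), cons(a, e)), c), cons(c, cons(cons(e, e), c)))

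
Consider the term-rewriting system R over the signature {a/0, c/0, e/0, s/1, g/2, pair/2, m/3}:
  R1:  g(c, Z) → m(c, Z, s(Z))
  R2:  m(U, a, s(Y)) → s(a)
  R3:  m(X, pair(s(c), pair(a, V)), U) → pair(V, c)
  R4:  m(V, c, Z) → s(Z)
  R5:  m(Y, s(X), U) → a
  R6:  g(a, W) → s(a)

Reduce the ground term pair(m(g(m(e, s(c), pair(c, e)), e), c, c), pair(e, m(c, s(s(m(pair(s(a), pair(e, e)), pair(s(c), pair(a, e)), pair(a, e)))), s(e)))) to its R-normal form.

pair(s(c), pair(e, a))

1. pair(m(g(m(e, s(c), pair(c, e)), e), c, c), pair(e, m(c, s(s(m(pair(s(a), pair(e, e)), pair(s(c), pair(a, e)), pair(a, e)))), s(e))))  →  pair(s(c), pair(e, m(c, s(s(m(pair(s(a), pair(e, e)), pair(s(c), pair(a, e)), pair(a, e)))), s(e))))   [R4 at 1]
2. pair(s(c), pair(e, m(c, s(s(m(pair(s(a), pair(e, e)), pair(s(c), pair(a, e)), pair(a, e)))), s(e))))  →  pair(s(c), pair(e, a))   [R5 at 2.2]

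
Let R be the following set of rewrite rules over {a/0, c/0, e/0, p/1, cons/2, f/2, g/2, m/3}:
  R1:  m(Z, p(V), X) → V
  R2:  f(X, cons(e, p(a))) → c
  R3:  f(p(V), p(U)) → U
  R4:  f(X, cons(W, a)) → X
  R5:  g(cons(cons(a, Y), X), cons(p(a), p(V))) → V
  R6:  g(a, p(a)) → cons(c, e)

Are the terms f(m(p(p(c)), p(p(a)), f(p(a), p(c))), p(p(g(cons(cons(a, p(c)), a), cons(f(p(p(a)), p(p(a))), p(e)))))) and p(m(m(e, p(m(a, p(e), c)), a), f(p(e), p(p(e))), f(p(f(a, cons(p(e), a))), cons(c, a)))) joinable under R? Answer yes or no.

yes — NF(t₁) = p(e), NF(t₂) = p(e)

Reduce t₁ = f(m(p(p(c)), p(p(a)), f(p(a), p(c))), p(p(g(cons(cons(a, p(c)), a), cons(f(p(p(a)), p(p(a))), p(e)))))):
1. f(m(p(p(c)), p(p(a)), f(p(a), p(c))), p(p(g(cons(cons(a, p(c)), a), cons(f(p(p(a)), p(p(a))), p(e))))))  →  f(p(a), p(p(g(cons(cons(a, p(c)), a), cons(f(p(p(a)), p(p(a))), p(e))))))   [R1 at 1]
2. f(p(a), p(p(g(cons(cons(a, p(c)), a), cons(f(p(p(a)), p(p(a))), p(e))))))  →  p(g(cons(cons(a, p(c)), a), cons(f(p(p(a)), p(p(a))), p(e))))   [R3 at ε]
3. p(g(cons(cons(a, p(c)), a), cons(f(p(p(a)), p(p(a))), p(e))))  →  p(g(cons(cons(a, p(c)), a), cons(p(a), p(e))))   [R3 at 1.2.1]
4. p(g(cons(cons(a, p(c)), a), cons(p(a), p(e))))  →  p(e)   [R5 at 1]

Reduce t₂ = p(m(m(e, p(m(a, p(e), c)), a), f(p(e), p(p(e))), f(p(f(a, cons(p(e), a))), cons(c, a)))):
1. p(m(m(e, p(m(a, p(e), c)), a), f(p(e), p(p(e))), f(p(f(a, cons(p(e), a))), cons(c, a))))  →  p(m(m(a, p(e), c), f(p(e), p(p(e))), f(p(f(a, cons(p(e), a))), cons(c, a))))   [R1 at 1.1]
2. p(m(m(a, p(e), c), f(p(e), p(p(e))), f(p(f(a, cons(p(e), a))), cons(c, a))))  →  p(m(e, f(p(e), p(p(e))), f(p(f(a, cons(p(e), a))), cons(c, a))))   [R1 at 1.1]
3. p(m(e, f(p(e), p(p(e))), f(p(f(a, cons(p(e), a))), cons(c, a))))  →  p(m(e, p(e), f(p(f(a, cons(p(e), a))), cons(c, a))))   [R3 at 1.2]
4. p(m(e, p(e), f(p(f(a, cons(p(e), a))), cons(c, a))))  →  p(e)   [R1 at 1]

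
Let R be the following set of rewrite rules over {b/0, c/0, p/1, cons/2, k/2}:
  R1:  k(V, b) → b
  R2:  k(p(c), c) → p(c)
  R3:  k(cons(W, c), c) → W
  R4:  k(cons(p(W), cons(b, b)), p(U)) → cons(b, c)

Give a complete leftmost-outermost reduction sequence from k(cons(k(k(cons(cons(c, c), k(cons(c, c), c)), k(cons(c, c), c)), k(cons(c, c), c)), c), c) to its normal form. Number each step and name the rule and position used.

c

1. k(cons(k(k(cons(cons(c, c), k(cons(c, c), c)), k(cons(c, c), c)), k(cons(c, c), c)), c), c)  →  k(k(cons(cons(c, c), k(cons(c, c), c)), k(cons(c, c), c)), k(cons(c, c), c))   [R3 at ε]
2. k(k(cons(cons(c, c), k(cons(c, c), c)), k(cons(c, c), c)), k(cons(c, c), c))  →  k(k(cons(cons(c, c), c), k(cons(c, c), c)), k(cons(c, c), c))   [R3 at 1.1.2]
3. k(k(cons(cons(c, c), c), k(cons(c, c), c)), k(cons(c, c), c))  →  k(k(cons(cons(c, c), c), c), k(cons(c, c), c))   [R3 at 1.2]
4. k(k(cons(cons(c, c), c), c), k(cons(c, c), c))  →  k(cons(c, c), k(cons(c, c), c))   [R3 at 1]
5. k(cons(c, c), k(cons(c, c), c))  →  k(cons(c, c), c)   [R3 at 2]
6. k(cons(c, c), c)  →  c   [R3 at ε]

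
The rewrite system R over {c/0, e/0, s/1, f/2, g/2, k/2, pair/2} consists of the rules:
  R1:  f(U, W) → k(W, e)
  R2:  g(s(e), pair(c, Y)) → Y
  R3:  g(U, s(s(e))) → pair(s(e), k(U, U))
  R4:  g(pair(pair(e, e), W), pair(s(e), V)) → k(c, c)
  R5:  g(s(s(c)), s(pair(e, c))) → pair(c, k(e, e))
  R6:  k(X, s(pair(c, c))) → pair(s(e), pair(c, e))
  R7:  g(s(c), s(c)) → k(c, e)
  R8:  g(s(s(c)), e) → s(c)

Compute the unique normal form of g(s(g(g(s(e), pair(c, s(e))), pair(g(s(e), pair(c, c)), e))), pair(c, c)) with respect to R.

c

1. g(s(g(g(s(e), pair(c, s(e))), pair(g(s(e), pair(c, c)), e))), pair(c, c))  →  g(s(g(s(e), pair(g(s(e), pair(c, c)), e))), pair(c, c))   [R2 at 1.1.1]
2. g(s(g(s(e), pair(g(s(e), pair(c, c)), e))), pair(c, c))  →  g(s(g(s(e), pair(c, e))), pair(c, c))   [R2 at 1.1.2.1]
3. g(s(g(s(e), pair(c, e))), pair(c, c))  →  g(s(e), pair(c, c))   [R2 at 1.1]
4. g(s(e), pair(c, c))  →  c   [R2 at ε]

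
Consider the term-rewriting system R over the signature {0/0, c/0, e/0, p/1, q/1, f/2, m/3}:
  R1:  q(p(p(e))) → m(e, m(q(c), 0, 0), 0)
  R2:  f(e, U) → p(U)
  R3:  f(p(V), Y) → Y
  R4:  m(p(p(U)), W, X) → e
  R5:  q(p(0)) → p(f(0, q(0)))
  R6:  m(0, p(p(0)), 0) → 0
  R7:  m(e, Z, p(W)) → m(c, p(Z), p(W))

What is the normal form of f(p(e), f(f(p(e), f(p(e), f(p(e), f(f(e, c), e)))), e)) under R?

p(e)

1. f(p(e), f(f(p(e), f(p(e), f(p(e), f(f(e, c), e)))), e))  →  f(f(p(e), f(p(e), f(p(e), f(f(e, c), e)))), e)   [R3 at ε]
2. f(f(p(e), f(p(e), f(p(e), f(f(e, c), e)))), e)  →  f(f(p(e), f(p(e), f(f(e, c), e))), e)   [R3 at 1]
3. f(f(p(e), f(p(e), f(f(e, c), e))), e)  →  f(f(p(e), f(f(e, c), e)), e)   [R3 at 1]
4. f(f(p(e), f(f(e, c), e)), e)  →  f(f(f(e, c), e), e)   [R3 at 1]
5. f(f(f(e, c), e), e)  →  f(f(p(c), e), e)   [R2 at 1.1]
6. f(f(p(c), e), e)  →  f(e, e)   [R3 at 1]
7. f(e, e)  →  p(e)   [R2 at ε]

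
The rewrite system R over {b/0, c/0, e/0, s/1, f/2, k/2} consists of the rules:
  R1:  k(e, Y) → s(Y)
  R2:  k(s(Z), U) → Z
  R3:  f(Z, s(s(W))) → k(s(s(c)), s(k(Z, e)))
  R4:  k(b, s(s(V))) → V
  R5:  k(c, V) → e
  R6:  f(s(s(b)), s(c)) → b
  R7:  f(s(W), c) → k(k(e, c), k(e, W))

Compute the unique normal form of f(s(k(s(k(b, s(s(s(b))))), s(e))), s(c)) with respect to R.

b

1. f(s(k(s(k(b, s(s(s(b))))), s(e))), s(c))  →  f(s(k(b, s(s(s(b))))), s(c))   [R2 at 1.1]
2. f(s(k(b, s(s(s(b))))), s(c))  →  f(s(s(b)), s(c))   [R4 at 1.1]
3. f(s(s(b)), s(c))  →  b   [R6 at ε]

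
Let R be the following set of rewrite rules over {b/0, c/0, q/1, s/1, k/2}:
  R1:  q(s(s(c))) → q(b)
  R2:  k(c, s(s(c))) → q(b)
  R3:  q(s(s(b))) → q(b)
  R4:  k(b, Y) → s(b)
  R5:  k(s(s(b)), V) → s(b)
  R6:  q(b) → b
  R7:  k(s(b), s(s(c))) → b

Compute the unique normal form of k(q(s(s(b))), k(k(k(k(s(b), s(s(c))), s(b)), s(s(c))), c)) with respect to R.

s(b)

1. k(q(s(s(b))), k(k(k(k(s(b), s(s(c))), s(b)), s(s(c))), c))  →  k(q(b), k(k(k(k(s(b), s(s(c))), s(b)), s(s(c))), c))   [R3 at 1]
2. k(q(b), k(k(k(k(s(b), s(s(c))), s(b)), s(s(c))), c))  →  k(b, k(k(k(k(s(b), s(s(c))), s(b)), s(s(c))), c))   [R6 at 1]
3. k(b, k(k(k(k(s(b), s(s(c))), s(b)), s(s(c))), c))  →  s(b)   [R4 at ε]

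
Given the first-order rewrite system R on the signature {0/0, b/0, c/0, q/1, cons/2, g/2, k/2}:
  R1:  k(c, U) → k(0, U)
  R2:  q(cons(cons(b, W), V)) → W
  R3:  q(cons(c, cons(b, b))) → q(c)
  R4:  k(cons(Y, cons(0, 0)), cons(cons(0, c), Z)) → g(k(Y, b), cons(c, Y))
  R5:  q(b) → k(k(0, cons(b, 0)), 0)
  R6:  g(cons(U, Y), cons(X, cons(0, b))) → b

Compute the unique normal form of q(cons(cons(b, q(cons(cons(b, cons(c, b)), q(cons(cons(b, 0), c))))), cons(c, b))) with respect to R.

cons(c, b)

1. q(cons(cons(b, q(cons(cons(b, cons(c, b)), q(cons(cons(b, 0), c))))), cons(c, b)))  →  q(cons(cons(b, cons(c, b)), q(cons(cons(b, 0), c))))   [R2 at ε]
2. q(cons(cons(b, cons(c, b)), q(cons(cons(b, 0), c))))  →  cons(c, b)   [R2 at ε]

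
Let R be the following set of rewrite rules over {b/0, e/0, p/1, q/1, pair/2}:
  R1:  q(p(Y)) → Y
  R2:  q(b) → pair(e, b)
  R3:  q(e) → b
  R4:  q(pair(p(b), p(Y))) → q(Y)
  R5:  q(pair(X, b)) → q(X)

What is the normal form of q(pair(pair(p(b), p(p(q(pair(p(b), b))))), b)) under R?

b

1. q(pair(pair(p(b), p(p(q(pair(p(b), b))))), b))  →  q(pair(p(b), p(p(q(pair(p(b), b))))))   [R5 at ε]
2. q(pair(p(b), p(p(q(pair(p(b), b))))))  →  q(p(q(pair(p(b), b))))   [R4 at ε]
3. q(p(q(pair(p(b), b))))  →  q(pair(p(b), b))   [R1 at ε]
4. q(pair(p(b), b))  →  q(p(b))   [R5 at ε]
5. q(p(b))  →  b   [R1 at ε]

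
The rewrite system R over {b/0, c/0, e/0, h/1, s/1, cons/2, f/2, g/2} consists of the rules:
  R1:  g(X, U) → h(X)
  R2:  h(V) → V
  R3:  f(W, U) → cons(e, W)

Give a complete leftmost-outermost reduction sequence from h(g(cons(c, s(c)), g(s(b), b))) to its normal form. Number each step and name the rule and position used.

1. h(g(cons(c, s(c)), g(s(b), b)))  →  g(cons(c, s(c)), g(s(b), b))   [R2 at ε]
2. g(cons(c, s(c)), g(s(b), b))  →  h(cons(c, s(c)))   [R1 at ε]
3. h(cons(c, s(c)))  →  cons(c, s(c))   [R2 at ε]

cons(c, s(c))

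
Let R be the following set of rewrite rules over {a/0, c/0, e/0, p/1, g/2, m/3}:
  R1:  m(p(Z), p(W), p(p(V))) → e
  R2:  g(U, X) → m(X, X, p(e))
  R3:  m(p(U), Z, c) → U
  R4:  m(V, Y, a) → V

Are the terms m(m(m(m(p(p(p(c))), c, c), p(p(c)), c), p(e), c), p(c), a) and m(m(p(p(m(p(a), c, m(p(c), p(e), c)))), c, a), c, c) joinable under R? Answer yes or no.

Reduce t₁ = m(m(m(m(p(p(p(c))), c, c), p(p(c)), c), p(e), c), p(c), a):
1. m(m(m(m(p(p(p(c))), c, c), p(p(c)), c), p(e), c), p(c), a)  →  m(m(m(p(p(p(c))), c, c), p(p(c)), c), p(e), c)   [R4 at ε]
2. m(m(m(p(p(p(c))), c, c), p(p(c)), c), p(e), c)  →  m(m(p(p(c)), p(p(c)), c), p(e), c)   [R3 at 1.1]
3. m(m(p(p(c)), p(p(c)), c), p(e), c)  →  m(p(c), p(e), c)   [R3 at 1]
4. m(p(c), p(e), c)  →  c   [R3 at ε]

Reduce t₂ = m(m(p(p(m(p(a), c, m(p(c), p(e), c)))), c, a), c, c):
1. m(m(p(p(m(p(a), c, m(p(c), p(e), c)))), c, a), c, c)  →  m(p(p(m(p(a), c, m(p(c), p(e), c)))), c, c)   [R4 at 1]
2. m(p(p(m(p(a), c, m(p(c), p(e), c)))), c, c)  →  p(m(p(a), c, m(p(c), p(e), c)))   [R3 at ε]
3. p(m(p(a), c, m(p(c), p(e), c)))  →  p(m(p(a), c, c))   [R3 at 1.3]
4. p(m(p(a), c, c))  →  p(a)   [R3 at 1]

no — NF(t₁) = c, NF(t₂) = p(a)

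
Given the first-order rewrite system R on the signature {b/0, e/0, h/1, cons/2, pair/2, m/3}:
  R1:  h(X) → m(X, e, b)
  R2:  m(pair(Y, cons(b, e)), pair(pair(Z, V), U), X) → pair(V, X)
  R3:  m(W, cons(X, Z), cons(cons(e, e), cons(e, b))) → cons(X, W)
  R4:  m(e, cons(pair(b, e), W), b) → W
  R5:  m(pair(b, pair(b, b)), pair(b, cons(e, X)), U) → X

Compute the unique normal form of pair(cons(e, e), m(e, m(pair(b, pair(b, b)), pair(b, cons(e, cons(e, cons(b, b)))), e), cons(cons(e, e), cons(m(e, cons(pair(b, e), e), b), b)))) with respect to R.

pair(cons(e, e), cons(e, e))

1. pair(cons(e, e), m(e, m(pair(b, pair(b, b)), pair(b, cons(e, cons(e, cons(b, b)))), e), cons(cons(e, e), cons(m(e, cons(pair(b, e), e), b), b))))  →  pair(cons(e, e), m(e, cons(e, cons(b, b)), cons(cons(e, e), cons(m(e, cons(pair(b, e), e), b), b))))   [R5 at 2.2]
2. pair(cons(e, e), m(e, cons(e, cons(b, b)), cons(cons(e, e), cons(m(e, cons(pair(b, e), e), b), b))))  →  pair(cons(e, e), m(e, cons(e, cons(b, b)), cons(cons(e, e), cons(e, b))))   [R4 at 2.3.2.1]
3. pair(cons(e, e), m(e, cons(e, cons(b, b)), cons(cons(e, e), cons(e, b))))  →  pair(cons(e, e), cons(e, e))   [R3 at 2]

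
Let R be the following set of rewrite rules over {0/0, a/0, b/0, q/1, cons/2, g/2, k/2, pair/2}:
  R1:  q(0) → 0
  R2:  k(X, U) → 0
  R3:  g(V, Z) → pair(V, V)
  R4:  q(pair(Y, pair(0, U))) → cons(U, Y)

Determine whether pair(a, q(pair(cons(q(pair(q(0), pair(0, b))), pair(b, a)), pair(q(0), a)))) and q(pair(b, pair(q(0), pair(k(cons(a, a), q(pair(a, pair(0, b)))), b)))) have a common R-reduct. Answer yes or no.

no — NF(t₁) = pair(a, cons(a, cons(cons(b, 0), pair(b, a)))), NF(t₂) = cons(pair(0, b), b)

Reduce t₁ = pair(a, q(pair(cons(q(pair(q(0), pair(0, b))), pair(b, a)), pair(q(0), a)))):
1. pair(a, q(pair(cons(q(pair(q(0), pair(0, b))), pair(b, a)), pair(q(0), a))))  →  pair(a, q(pair(cons(cons(b, q(0)), pair(b, a)), pair(q(0), a))))   [R4 at 2.1.1.1]
2. pair(a, q(pair(cons(cons(b, q(0)), pair(b, a)), pair(q(0), a))))  →  pair(a, q(pair(cons(cons(b, 0), pair(b, a)), pair(q(0), a))))   [R1 at 2.1.1.1.2]
3. pair(a, q(pair(cons(cons(b, 0), pair(b, a)), pair(q(0), a))))  →  pair(a, q(pair(cons(cons(b, 0), pair(b, a)), pair(0, a))))   [R1 at 2.1.2.1]
4. pair(a, q(pair(cons(cons(b, 0), pair(b, a)), pair(0, a))))  →  pair(a, cons(a, cons(cons(b, 0), pair(b, a))))   [R4 at 2]

Reduce t₂ = q(pair(b, pair(q(0), pair(k(cons(a, a), q(pair(a, pair(0, b)))), b)))):
1. q(pair(b, pair(q(0), pair(k(cons(a, a), q(pair(a, pair(0, b)))), b))))  →  q(pair(b, pair(0, pair(k(cons(a, a), q(pair(a, pair(0, b)))), b))))   [R1 at 1.2.1]
2. q(pair(b, pair(0, pair(k(cons(a, a), q(pair(a, pair(0, b)))), b))))  →  cons(pair(k(cons(a, a), q(pair(a, pair(0, b)))), b), b)   [R4 at ε]
3. cons(pair(k(cons(a, a), q(pair(a, pair(0, b)))), b), b)  →  cons(pair(0, b), b)   [R2 at 1.1]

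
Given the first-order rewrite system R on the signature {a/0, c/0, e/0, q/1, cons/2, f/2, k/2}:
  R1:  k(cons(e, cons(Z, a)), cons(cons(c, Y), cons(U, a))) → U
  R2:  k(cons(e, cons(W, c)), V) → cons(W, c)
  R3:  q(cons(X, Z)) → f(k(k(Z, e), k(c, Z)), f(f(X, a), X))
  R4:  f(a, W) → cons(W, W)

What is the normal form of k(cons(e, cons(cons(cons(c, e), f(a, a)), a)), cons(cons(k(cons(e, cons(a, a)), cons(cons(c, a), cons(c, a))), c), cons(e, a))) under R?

e

1. k(cons(e, cons(cons(cons(c, e), f(a, a)), a)), cons(cons(k(cons(e, cons(a, a)), cons(cons(c, a), cons(c, a))), c), cons(e, a)))  →  k(cons(e, cons(cons(cons(c, e), cons(a, a)), a)), cons(cons(k(cons(e, cons(a, a)), cons(cons(c, a), cons(c, a))), c), cons(e, a)))   [R4 at 1.2.1.2]
2. k(cons(e, cons(cons(cons(c, e), cons(a, a)), a)), cons(cons(k(cons(e, cons(a, a)), cons(cons(c, a), cons(c, a))), c), cons(e, a)))  →  k(cons(e, cons(cons(cons(c, e), cons(a, a)), a)), cons(cons(c, c), cons(e, a)))   [R1 at 2.1.1]
3. k(cons(e, cons(cons(cons(c, e), cons(a, a)), a)), cons(cons(c, c), cons(e, a)))  →  e   [R1 at ε]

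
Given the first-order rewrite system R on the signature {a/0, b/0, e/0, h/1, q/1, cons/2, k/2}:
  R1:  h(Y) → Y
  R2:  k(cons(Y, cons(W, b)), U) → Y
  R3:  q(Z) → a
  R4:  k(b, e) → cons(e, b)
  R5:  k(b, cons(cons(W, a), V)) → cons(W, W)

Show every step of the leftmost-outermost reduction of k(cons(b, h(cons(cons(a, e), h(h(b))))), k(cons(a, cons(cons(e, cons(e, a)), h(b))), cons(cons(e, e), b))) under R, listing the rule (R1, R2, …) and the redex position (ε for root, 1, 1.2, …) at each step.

1. k(cons(b, h(cons(cons(a, e), h(h(b))))), k(cons(a, cons(cons(e, cons(e, a)), h(b))), cons(cons(e, e), b)))  →  k(cons(b, cons(cons(a, e), h(h(b)))), k(cons(a, cons(cons(e, cons(e, a)), h(b))), cons(cons(e, e), b)))   [R1 at 1.2]
2. k(cons(b, cons(cons(a, e), h(h(b)))), k(cons(a, cons(cons(e, cons(e, a)), h(b))), cons(cons(e, e), b)))  →  k(cons(b, cons(cons(a, e), h(b))), k(cons(a, cons(cons(e, cons(e, a)), h(b))), cons(cons(e, e), b)))   [R1 at 1.2.2]
3. k(cons(b, cons(cons(a, e), h(b))), k(cons(a, cons(cons(e, cons(e, a)), h(b))), cons(cons(e, e), b)))  →  k(cons(b, cons(cons(a, e), b)), k(cons(a, cons(cons(e, cons(e, a)), h(b))), cons(cons(e, e), b)))   [R1 at 1.2.2]
4. k(cons(b, cons(cons(a, e), b)), k(cons(a, cons(cons(e, cons(e, a)), h(b))), cons(cons(e, e), b)))  →  b   [R2 at ε]

b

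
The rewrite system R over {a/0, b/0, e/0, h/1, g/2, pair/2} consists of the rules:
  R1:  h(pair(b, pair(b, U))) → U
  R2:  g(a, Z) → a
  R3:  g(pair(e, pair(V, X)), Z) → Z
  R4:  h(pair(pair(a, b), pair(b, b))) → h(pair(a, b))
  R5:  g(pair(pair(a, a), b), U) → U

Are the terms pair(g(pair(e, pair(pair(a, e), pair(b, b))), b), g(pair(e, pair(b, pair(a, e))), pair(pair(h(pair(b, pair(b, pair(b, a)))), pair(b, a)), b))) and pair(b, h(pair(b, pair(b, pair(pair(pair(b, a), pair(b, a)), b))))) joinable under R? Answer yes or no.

Reduce t₁ = pair(g(pair(e, pair(pair(a, e), pair(b, b))), b), g(pair(e, pair(b, pair(a, e))), pair(pair(h(pair(b, pair(b, pair(b, a)))), pair(b, a)), b))):
1. pair(g(pair(e, pair(pair(a, e), pair(b, b))), b), g(pair(e, pair(b, pair(a, e))), pair(pair(h(pair(b, pair(b, pair(b, a)))), pair(b, a)), b)))  →  pair(b, g(pair(e, pair(b, pair(a, e))), pair(pair(h(pair(b, pair(b, pair(b, a)))), pair(b, a)), b)))   [R3 at 1]
2. pair(b, g(pair(e, pair(b, pair(a, e))), pair(pair(h(pair(b, pair(b, pair(b, a)))), pair(b, a)), b)))  →  pair(b, pair(pair(h(pair(b, pair(b, pair(b, a)))), pair(b, a)), b))   [R3 at 2]
3. pair(b, pair(pair(h(pair(b, pair(b, pair(b, a)))), pair(b, a)), b))  →  pair(b, pair(pair(pair(b, a), pair(b, a)), b))   [R1 at 2.1.1]

Reduce t₂ = pair(b, h(pair(b, pair(b, pair(pair(pair(b, a), pair(b, a)), b))))):
1. pair(b, h(pair(b, pair(b, pair(pair(pair(b, a), pair(b, a)), b)))))  →  pair(b, pair(pair(pair(b, a), pair(b, a)), b))   [R1 at 2]

yes — NF(t₁) = pair(b, pair(pair(pair(b, a), pair(b, a)), b)), NF(t₂) = pair(b, pair(pair(pair(b, a), pair(b, a)), b))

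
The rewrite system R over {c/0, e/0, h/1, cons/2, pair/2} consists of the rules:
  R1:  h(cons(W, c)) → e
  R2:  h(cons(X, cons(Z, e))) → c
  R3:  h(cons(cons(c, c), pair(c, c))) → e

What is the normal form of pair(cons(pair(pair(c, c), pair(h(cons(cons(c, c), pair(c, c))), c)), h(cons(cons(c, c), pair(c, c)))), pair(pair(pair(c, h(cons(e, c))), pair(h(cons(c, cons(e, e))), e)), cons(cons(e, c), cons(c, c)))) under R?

1. pair(cons(pair(pair(c, c), pair(h(cons(cons(c, c), pair(c, c))), c)), h(cons(cons(c, c), pair(c, c)))), pair(pair(pair(c, h(cons(e, c))), pair(h(cons(c, cons(e, e))), e)), cons(cons(e, c), cons(c, c))))  →  pair(cons(pair(pair(c, c), pair(e, c)), h(cons(cons(c, c), pair(c, c)))), pair(pair(pair(c, h(cons(e, c))), pair(h(cons(c, cons(e, e))), e)), cons(cons(e, c), cons(c, c))))   [R3 at 1.1.2.1]
2. pair(cons(pair(pair(c, c), pair(e, c)), h(cons(cons(c, c), pair(c, c)))), pair(pair(pair(c, h(cons(e, c))), pair(h(cons(c, cons(e, e))), e)), cons(cons(e, c), cons(c, c))))  →  pair(cons(pair(pair(c, c), pair(e, c)), e), pair(pair(pair(c, h(cons(e, c))), pair(h(cons(c, cons(e, e))), e)), cons(cons(e, c), cons(c, c))))   [R3 at 1.2]
3. pair(cons(pair(pair(c, c), pair(e, c)), e), pair(pair(pair(c, h(cons(e, c))), pair(h(cons(c, cons(e, e))), e)), cons(cons(e, c), cons(c, c))))  →  pair(cons(pair(pair(c, c), pair(e, c)), e), pair(pair(pair(c, e), pair(h(cons(c, cons(e, e))), e)), cons(cons(e, c), cons(c, c))))   [R1 at 2.1.1.2]
4. pair(cons(pair(pair(c, c), pair(e, c)), e), pair(pair(pair(c, e), pair(h(cons(c, cons(e, e))), e)), cons(cons(e, c), cons(c, c))))  →  pair(cons(pair(pair(c, c), pair(e, c)), e), pair(pair(pair(c, e), pair(c, e)), cons(cons(e, c), cons(c, c))))   [R2 at 2.1.2.1]

pair(cons(pair(pair(c, c), pair(e, c)), e), pair(pair(pair(c, e), pair(c, e)), cons(cons(e, c), cons(c, c))))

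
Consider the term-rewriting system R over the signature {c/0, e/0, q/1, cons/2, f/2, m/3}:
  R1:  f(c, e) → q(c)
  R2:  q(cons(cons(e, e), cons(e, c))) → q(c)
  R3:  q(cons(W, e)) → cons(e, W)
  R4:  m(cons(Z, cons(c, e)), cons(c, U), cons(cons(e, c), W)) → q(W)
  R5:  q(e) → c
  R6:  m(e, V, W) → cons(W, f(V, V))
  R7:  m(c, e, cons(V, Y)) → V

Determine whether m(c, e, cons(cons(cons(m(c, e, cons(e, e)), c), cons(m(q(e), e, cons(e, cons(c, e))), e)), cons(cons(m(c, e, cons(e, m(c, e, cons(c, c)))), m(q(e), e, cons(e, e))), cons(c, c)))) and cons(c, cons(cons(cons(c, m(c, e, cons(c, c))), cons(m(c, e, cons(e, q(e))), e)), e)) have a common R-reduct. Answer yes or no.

no — NF(t₁) = cons(cons(e, c), cons(e, e)), NF(t₂) = cons(c, cons(cons(cons(c, c), cons(e, e)), e))

Reduce t₁ = m(c, e, cons(cons(cons(m(c, e, cons(e, e)), c), cons(m(q(e), e, cons(e, cons(c, e))), e)), cons(cons(m(c, e, cons(e, m(c, e, cons(c, c)))), m(q(e), e, cons(e, e))), cons(c, c)))):
1. m(c, e, cons(cons(cons(m(c, e, cons(e, e)), c), cons(m(q(e), e, cons(e, cons(c, e))), e)), cons(cons(m(c, e, cons(e, m(c, e, cons(c, c)))), m(q(e), e, cons(e, e))), cons(c, c))))  →  cons(cons(m(c, e, cons(e, e)), c), cons(m(q(e), e, cons(e, cons(c, e))), e))   [R7 at ε]
2. cons(cons(m(c, e, cons(e, e)), c), cons(m(q(e), e, cons(e, cons(c, e))), e))  →  cons(cons(e, c), cons(m(q(e), e, cons(e, cons(c, e))), e))   [R7 at 1.1]
3. cons(cons(e, c), cons(m(q(e), e, cons(e, cons(c, e))), e))  →  cons(cons(e, c), cons(m(c, e, cons(e, cons(c, e))), e))   [R5 at 2.1.1]
4. cons(cons(e, c), cons(m(c, e, cons(e, cons(c, e))), e))  →  cons(cons(e, c), cons(e, e))   [R7 at 2.1]

Reduce t₂ = cons(c, cons(cons(cons(c, m(c, e, cons(c, c))), cons(m(c, e, cons(e, q(e))), e)), e)):
1. cons(c, cons(cons(cons(c, m(c, e, cons(c, c))), cons(m(c, e, cons(e, q(e))), e)), e))  →  cons(c, cons(cons(cons(c, c), cons(m(c, e, cons(e, q(e))), e)), e))   [R7 at 2.1.1.2]
2. cons(c, cons(cons(cons(c, c), cons(m(c, e, cons(e, q(e))), e)), e))  →  cons(c, cons(cons(cons(c, c), cons(e, e)), e))   [R7 at 2.1.2.1]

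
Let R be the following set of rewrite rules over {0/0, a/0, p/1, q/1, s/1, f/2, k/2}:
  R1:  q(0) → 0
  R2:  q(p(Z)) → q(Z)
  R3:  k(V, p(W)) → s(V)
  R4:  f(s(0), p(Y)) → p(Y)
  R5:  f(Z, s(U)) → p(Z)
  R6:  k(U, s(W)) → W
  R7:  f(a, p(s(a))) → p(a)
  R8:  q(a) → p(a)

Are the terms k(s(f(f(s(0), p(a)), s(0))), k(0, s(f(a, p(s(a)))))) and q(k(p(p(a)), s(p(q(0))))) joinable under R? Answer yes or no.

no — NF(t₁) = s(s(p(p(a)))), NF(t₂) = 0

Reduce t₁ = k(s(f(f(s(0), p(a)), s(0))), k(0, s(f(a, p(s(a)))))):
1. k(s(f(f(s(0), p(a)), s(0))), k(0, s(f(a, p(s(a))))))  →  k(s(p(f(s(0), p(a)))), k(0, s(f(a, p(s(a))))))   [R5 at 1.1]
2. k(s(p(f(s(0), p(a)))), k(0, s(f(a, p(s(a))))))  →  k(s(p(p(a))), k(0, s(f(a, p(s(a))))))   [R4 at 1.1.1]
3. k(s(p(p(a))), k(0, s(f(a, p(s(a))))))  →  k(s(p(p(a))), f(a, p(s(a))))   [R6 at 2]
4. k(s(p(p(a))), f(a, p(s(a))))  →  k(s(p(p(a))), p(a))   [R7 at 2]
5. k(s(p(p(a))), p(a))  →  s(s(p(p(a))))   [R3 at ε]

Reduce t₂ = q(k(p(p(a)), s(p(q(0))))):
1. q(k(p(p(a)), s(p(q(0)))))  →  q(p(q(0)))   [R6 at 1]
2. q(p(q(0)))  →  q(q(0))   [R2 at ε]
3. q(q(0))  →  q(0)   [R1 at 1]
4. q(0)  →  0   [R1 at ε]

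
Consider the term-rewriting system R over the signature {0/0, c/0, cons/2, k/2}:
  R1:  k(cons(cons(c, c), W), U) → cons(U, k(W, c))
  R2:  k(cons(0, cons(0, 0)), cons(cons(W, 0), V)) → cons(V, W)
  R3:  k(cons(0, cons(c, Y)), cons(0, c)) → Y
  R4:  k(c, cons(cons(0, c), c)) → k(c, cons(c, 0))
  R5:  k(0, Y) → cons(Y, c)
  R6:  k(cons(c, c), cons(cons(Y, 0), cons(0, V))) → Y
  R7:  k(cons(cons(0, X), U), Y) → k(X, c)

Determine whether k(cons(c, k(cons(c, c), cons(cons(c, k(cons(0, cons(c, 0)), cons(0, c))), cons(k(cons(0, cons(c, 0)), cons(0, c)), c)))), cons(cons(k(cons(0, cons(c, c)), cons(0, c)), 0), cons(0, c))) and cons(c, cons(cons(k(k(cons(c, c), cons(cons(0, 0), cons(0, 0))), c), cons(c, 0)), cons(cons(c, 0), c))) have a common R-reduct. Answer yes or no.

Reduce t₁ = k(cons(c, k(cons(c, c), cons(cons(c, k(cons(0, cons(c, 0)), cons(0, c))), cons(k(cons(0, cons(c, 0)), cons(0, c)), c)))), cons(cons(k(cons(0, cons(c, c)), cons(0, c)), 0), cons(0, c))):
1. k(cons(c, k(cons(c, c), cons(cons(c, k(cons(0, cons(c, 0)), cons(0, c))), cons(k(cons(0, cons(c, 0)), cons(0, c)), c)))), cons(cons(k(cons(0, cons(c, c)), cons(0, c)), 0), cons(0, c)))  →  k(cons(c, k(cons(c, c), cons(cons(c, 0), cons(k(cons(0, cons(c, 0)), cons(0, c)), c)))), cons(cons(k(cons(0, cons(c, c)), cons(0, c)), 0), cons(0, c)))   [R3 at 1.2.2.1.2]
2. k(cons(c, k(cons(c, c), cons(cons(c, 0), cons(k(cons(0, cons(c, 0)), cons(0, c)), c)))), cons(cons(k(cons(0, cons(c, c)), cons(0, c)), 0), cons(0, c)))  →  k(cons(c, k(cons(c, c), cons(cons(c, 0), cons(0, c)))), cons(cons(k(cons(0, cons(c, c)), cons(0, c)), 0), cons(0, c)))   [R3 at 1.2.2.2.1]
3. k(cons(c, k(cons(c, c), cons(cons(c, 0), cons(0, c)))), cons(cons(k(cons(0, cons(c, c)), cons(0, c)), 0), cons(0, c)))  →  k(cons(c, c), cons(cons(k(cons(0, cons(c, c)), cons(0, c)), 0), cons(0, c)))   [R6 at 1.2]
4. k(cons(c, c), cons(cons(k(cons(0, cons(c, c)), cons(0, c)), 0), cons(0, c)))  →  k(cons(0, cons(c, c)), cons(0, c))   [R6 at ε]
5. k(cons(0, cons(c, c)), cons(0, c))  →  c   [R3 at ε]

Reduce t₂ = cons(c, cons(cons(k(k(cons(c, c), cons(cons(0, 0), cons(0, 0))), c), cons(c, 0)), cons(cons(c, 0), c))):
1. cons(c, cons(cons(k(k(cons(c, c), cons(cons(0, 0), cons(0, 0))), c), cons(c, 0)), cons(cons(c, 0), c)))  →  cons(c, cons(cons(k(0, c), cons(c, 0)), cons(cons(c, 0), c)))   [R6 at 2.1.1.1]
2. cons(c, cons(cons(k(0, c), cons(c, 0)), cons(cons(c, 0), c)))  →  cons(c, cons(cons(cons(c, c), cons(c, 0)), cons(cons(c, 0), c)))   [R5 at 2.1.1]

no — NF(t₁) = c, NF(t₂) = cons(c, cons(cons(cons(c, c), cons(c, 0)), cons(cons(c, 0), c)))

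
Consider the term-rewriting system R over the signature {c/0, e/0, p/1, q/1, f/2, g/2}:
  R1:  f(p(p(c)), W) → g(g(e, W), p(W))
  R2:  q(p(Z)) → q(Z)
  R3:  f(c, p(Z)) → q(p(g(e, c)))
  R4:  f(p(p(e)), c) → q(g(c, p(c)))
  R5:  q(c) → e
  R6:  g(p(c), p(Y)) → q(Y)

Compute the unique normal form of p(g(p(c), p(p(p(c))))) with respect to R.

p(e)

1. p(g(p(c), p(p(p(c)))))  →  p(q(p(p(c))))   [R6 at 1]
2. p(q(p(p(c))))  →  p(q(p(c)))   [R2 at 1]
3. p(q(p(c)))  →  p(q(c))   [R2 at 1]
4. p(q(c))  →  p(e)   [R5 at 1]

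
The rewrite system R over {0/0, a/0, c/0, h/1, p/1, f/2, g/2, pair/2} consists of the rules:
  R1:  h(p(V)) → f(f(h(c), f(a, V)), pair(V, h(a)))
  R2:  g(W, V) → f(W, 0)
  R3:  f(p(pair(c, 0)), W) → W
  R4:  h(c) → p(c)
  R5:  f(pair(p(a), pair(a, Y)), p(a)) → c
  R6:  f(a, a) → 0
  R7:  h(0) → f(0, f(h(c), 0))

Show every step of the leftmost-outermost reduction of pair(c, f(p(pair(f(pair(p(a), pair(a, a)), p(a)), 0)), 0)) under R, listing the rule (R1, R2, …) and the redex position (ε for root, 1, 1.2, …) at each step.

pair(c, 0)

1. pair(c, f(p(pair(f(pair(p(a), pair(a, a)), p(a)), 0)), 0))  →  pair(c, f(p(pair(c, 0)), 0))   [R5 at 2.1.1.1]
2. pair(c, f(p(pair(c, 0)), 0))  →  pair(c, 0)   [R3 at 2]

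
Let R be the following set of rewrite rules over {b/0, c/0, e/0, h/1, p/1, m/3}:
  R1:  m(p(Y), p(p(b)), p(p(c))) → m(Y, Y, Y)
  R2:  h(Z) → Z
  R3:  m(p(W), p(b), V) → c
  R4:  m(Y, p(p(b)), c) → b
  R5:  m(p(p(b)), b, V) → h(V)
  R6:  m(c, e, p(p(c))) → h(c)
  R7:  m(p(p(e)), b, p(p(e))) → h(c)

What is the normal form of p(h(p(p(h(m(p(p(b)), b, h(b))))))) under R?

1. p(h(p(p(h(m(p(p(b)), b, h(b)))))))  →  p(p(p(h(m(p(p(b)), b, h(b))))))   [R2 at 1]
2. p(p(p(h(m(p(p(b)), b, h(b))))))  →  p(p(p(m(p(p(b)), b, h(b)))))   [R2 at 1.1.1]
3. p(p(p(m(p(p(b)), b, h(b)))))  →  p(p(p(h(h(b)))))   [R5 at 1.1.1]
4. p(p(p(h(h(b)))))  →  p(p(p(h(b))))   [R2 at 1.1.1]
5. p(p(p(h(b))))  →  p(p(p(b)))   [R2 at 1.1.1]

p(p(p(b)))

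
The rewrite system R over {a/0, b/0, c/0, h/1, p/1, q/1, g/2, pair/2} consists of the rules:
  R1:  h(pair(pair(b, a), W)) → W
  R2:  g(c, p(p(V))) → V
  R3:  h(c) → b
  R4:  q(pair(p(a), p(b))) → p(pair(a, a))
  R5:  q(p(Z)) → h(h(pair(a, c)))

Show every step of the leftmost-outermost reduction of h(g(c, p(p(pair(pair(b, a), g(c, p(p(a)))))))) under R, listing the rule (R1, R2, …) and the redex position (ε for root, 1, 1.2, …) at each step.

1. h(g(c, p(p(pair(pair(b, a), g(c, p(p(a))))))))  →  h(pair(pair(b, a), g(c, p(p(a)))))   [R2 at 1]
2. h(pair(pair(b, a), g(c, p(p(a)))))  →  g(c, p(p(a)))   [R1 at ε]
3. g(c, p(p(a)))  →  a   [R2 at ε]

a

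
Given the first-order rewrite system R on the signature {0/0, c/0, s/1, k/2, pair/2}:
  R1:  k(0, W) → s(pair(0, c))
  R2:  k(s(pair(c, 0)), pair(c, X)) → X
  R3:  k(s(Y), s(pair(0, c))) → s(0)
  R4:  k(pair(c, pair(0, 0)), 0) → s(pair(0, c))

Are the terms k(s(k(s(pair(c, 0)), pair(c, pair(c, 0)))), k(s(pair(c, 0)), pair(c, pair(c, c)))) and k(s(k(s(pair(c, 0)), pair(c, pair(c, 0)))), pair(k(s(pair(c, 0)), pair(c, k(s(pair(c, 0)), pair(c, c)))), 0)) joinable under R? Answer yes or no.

no — NF(t₁) = c, NF(t₂) = 0

Reduce t₁ = k(s(k(s(pair(c, 0)), pair(c, pair(c, 0)))), k(s(pair(c, 0)), pair(c, pair(c, c)))):
1. k(s(k(s(pair(c, 0)), pair(c, pair(c, 0)))), k(s(pair(c, 0)), pair(c, pair(c, c))))  →  k(s(pair(c, 0)), k(s(pair(c, 0)), pair(c, pair(c, c))))   [R2 at 1.1]
2. k(s(pair(c, 0)), k(s(pair(c, 0)), pair(c, pair(c, c))))  →  k(s(pair(c, 0)), pair(c, c))   [R2 at 2]
3. k(s(pair(c, 0)), pair(c, c))  →  c   [R2 at ε]

Reduce t₂ = k(s(k(s(pair(c, 0)), pair(c, pair(c, 0)))), pair(k(s(pair(c, 0)), pair(c, k(s(pair(c, 0)), pair(c, c)))), 0)):
1. k(s(k(s(pair(c, 0)), pair(c, pair(c, 0)))), pair(k(s(pair(c, 0)), pair(c, k(s(pair(c, 0)), pair(c, c)))), 0))  →  k(s(pair(c, 0)), pair(k(s(pair(c, 0)), pair(c, k(s(pair(c, 0)), pair(c, c)))), 0))   [R2 at 1.1]
2. k(s(pair(c, 0)), pair(k(s(pair(c, 0)), pair(c, k(s(pair(c, 0)), pair(c, c)))), 0))  →  k(s(pair(c, 0)), pair(k(s(pair(c, 0)), pair(c, c)), 0))   [R2 at 2.1]
3. k(s(pair(c, 0)), pair(k(s(pair(c, 0)), pair(c, c)), 0))  →  k(s(pair(c, 0)), pair(c, 0))   [R2 at 2.1]
4. k(s(pair(c, 0)), pair(c, 0))  →  0   [R2 at ε]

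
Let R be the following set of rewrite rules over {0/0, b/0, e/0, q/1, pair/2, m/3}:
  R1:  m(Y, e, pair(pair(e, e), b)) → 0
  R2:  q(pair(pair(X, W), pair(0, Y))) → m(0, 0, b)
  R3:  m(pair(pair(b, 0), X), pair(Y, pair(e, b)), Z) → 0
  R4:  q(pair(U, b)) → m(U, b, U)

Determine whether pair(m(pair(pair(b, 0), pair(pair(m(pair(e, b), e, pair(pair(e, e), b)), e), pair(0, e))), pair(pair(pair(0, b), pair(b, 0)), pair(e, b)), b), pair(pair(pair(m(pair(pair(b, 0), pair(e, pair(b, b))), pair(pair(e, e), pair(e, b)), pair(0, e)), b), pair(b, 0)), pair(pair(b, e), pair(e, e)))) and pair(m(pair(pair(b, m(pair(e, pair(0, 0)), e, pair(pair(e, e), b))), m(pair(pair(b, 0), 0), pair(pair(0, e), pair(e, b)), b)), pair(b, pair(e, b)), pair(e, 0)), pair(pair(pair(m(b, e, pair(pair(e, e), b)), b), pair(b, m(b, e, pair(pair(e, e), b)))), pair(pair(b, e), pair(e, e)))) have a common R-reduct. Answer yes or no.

yes — NF(t₁) = pair(0, pair(pair(pair(0, b), pair(b, 0)), pair(pair(b, e), pair(e, e)))), NF(t₂) = pair(0, pair(pair(pair(0, b), pair(b, 0)), pair(pair(b, e), pair(e, e))))

Reduce t₁ = pair(m(pair(pair(b, 0), pair(pair(m(pair(e, b), e, pair(pair(e, e), b)), e), pair(0, e))), pair(pair(pair(0, b), pair(b, 0)), pair(e, b)), b), pair(pair(pair(m(pair(pair(b, 0), pair(e, pair(b, b))), pair(pair(e, e), pair(e, b)), pair(0, e)), b), pair(b, 0)), pair(pair(b, e), pair(e, e)))):
1. pair(m(pair(pair(b, 0), pair(pair(m(pair(e, b), e, pair(pair(e, e), b)), e), pair(0, e))), pair(pair(pair(0, b), pair(b, 0)), pair(e, b)), b), pair(pair(pair(m(pair(pair(b, 0), pair(e, pair(b, b))), pair(pair(e, e), pair(e, b)), pair(0, e)), b), pair(b, 0)), pair(pair(b, e), pair(e, e))))  →  pair(0, pair(pair(pair(m(pair(pair(b, 0), pair(e, pair(b, b))), pair(pair(e, e), pair(e, b)), pair(0, e)), b), pair(b, 0)), pair(pair(b, e), pair(e, e))))   [R3 at 1]
2. pair(0, pair(pair(pair(m(pair(pair(b, 0), pair(e, pair(b, b))), pair(pair(e, e), pair(e, b)), pair(0, e)), b), pair(b, 0)), pair(pair(b, e), pair(e, e))))  →  pair(0, pair(pair(pair(0, b), pair(b, 0)), pair(pair(b, e), pair(e, e))))   [R3 at 2.1.1.1]

Reduce t₂ = pair(m(pair(pair(b, m(pair(e, pair(0, 0)), e, pair(pair(e, e), b))), m(pair(pair(b, 0), 0), pair(pair(0, e), pair(e, b)), b)), pair(b, pair(e, b)), pair(e, 0)), pair(pair(pair(m(b, e, pair(pair(e, e), b)), b), pair(b, m(b, e, pair(pair(e, e), b)))), pair(pair(b, e), pair(e, e)))):
1. pair(m(pair(pair(b, m(pair(e, pair(0, 0)), e, pair(pair(e, e), b))), m(pair(pair(b, 0), 0), pair(pair(0, e), pair(e, b)), b)), pair(b, pair(e, b)), pair(e, 0)), pair(pair(pair(m(b, e, pair(pair(e, e), b)), b), pair(b, m(b, e, pair(pair(e, e), b)))), pair(pair(b, e), pair(e, e))))  →  pair(m(pair(pair(b, 0), m(pair(pair(b, 0), 0), pair(pair(0, e), pair(e, b)), b)), pair(b, pair(e, b)), pair(e, 0)), pair(pair(pair(m(b, e, pair(pair(e, e), b)), b), pair(b, m(b, e, pair(pair(e, e), b)))), pair(pair(b, e), pair(e, e))))   [R1 at 1.1.1.2]
2. pair(m(pair(pair(b, 0), m(pair(pair(b, 0), 0), pair(pair(0, e), pair(e, b)), b)), pair(b, pair(e, b)), pair(e, 0)), pair(pair(pair(m(b, e, pair(pair(e, e), b)), b), pair(b, m(b, e, pair(pair(e, e), b)))), pair(pair(b, e), pair(e, e))))  →  pair(0, pair(pair(pair(m(b, e, pair(pair(e, e), b)), b), pair(b, m(b, e, pair(pair(e, e), b)))), pair(pair(b, e), pair(e, e))))   [R3 at 1]
3. pair(0, pair(pair(pair(m(b, e, pair(pair(e, e), b)), b), pair(b, m(b, e, pair(pair(e, e), b)))), pair(pair(b, e), pair(e, e))))  →  pair(0, pair(pair(pair(0, b), pair(b, m(b, e, pair(pair(e, e), b)))), pair(pair(b, e), pair(e, e))))   [R1 at 2.1.1.1]
4. pair(0, pair(pair(pair(0, b), pair(b, m(b, e, pair(pair(e, e), b)))), pair(pair(b, e), pair(e, e))))  →  pair(0, pair(pair(pair(0, b), pair(b, 0)), pair(pair(b, e), pair(e, e))))   [R1 at 2.1.2.2]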